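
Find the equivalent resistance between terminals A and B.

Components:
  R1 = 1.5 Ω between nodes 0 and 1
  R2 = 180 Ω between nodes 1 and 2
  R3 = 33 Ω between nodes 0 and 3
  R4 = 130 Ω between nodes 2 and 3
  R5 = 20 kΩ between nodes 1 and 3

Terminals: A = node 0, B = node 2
The network is not a plain series/parallel combination. Inject a 1 A test current into terminal A (node 0) and return it from terminal B (node 2); then R_eq = V_A / (1 A).
Nodal analysis, taking node 2 as the 0 V reference.
Current source I_test pushes 1 A into node 0 and draws it out of node 2.
KCL at each unknown node (sum of currents leaving = 0; resistances in Ω):
  Node 0: (V_0 - V_1)/1.5 + (V_0 - V_3)/33 - 1 = 0
  Node 1: (V_1 - V_0)/1.5 + (V_1 - 0)/180 + (V_1 - V_3)/20000 = 0
  Node 3: (V_3 - V_0)/33 + (V_3 - V_1)/20000 + (V_3 - 0)/130 = 0
Collecting terms (coefficients in siemens):
  0.697·V_0 - 0.6667·V_1 - 0.0303·V_3 = 1
  0.6723·V_1 - 0.6667·V_0 - 0.00005·V_3 = 0
  0.03805·V_3 - 0.0303·V_0 - 0.00005·V_1 = 0
Solving these 3 simultaneous equations (Gaussian elimination) gives:
  V_0 = 85.86 V, V_1 = 85.15 V, V_3 = 68.5 V
R_eq = V_0 / 1 A = 85.86 Ω

Final answer: 85.86 Ω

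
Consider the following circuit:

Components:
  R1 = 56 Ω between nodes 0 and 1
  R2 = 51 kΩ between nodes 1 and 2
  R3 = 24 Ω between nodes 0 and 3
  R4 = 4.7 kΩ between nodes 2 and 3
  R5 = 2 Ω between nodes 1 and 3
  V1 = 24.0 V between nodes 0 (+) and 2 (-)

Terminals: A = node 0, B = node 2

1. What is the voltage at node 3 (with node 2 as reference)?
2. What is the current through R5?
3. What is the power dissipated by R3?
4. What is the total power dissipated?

Nodal analysis, taking node 2 as the 0 V reference.
Source V1 fixes V_0 = 24 V.
KCL at each unknown node (sum of currents leaving = 0; resistances in Ω):
  Node 1: (V_1 - 24)/56 + (V_1 - 0)/51000 + (V_1 - V_3)/2 = 0
  Node 3: (V_3 - 24)/24 + (V_3 - 0)/4700 + (V_3 - V_1)/2 = 0
Collecting terms (coefficients in siemens):
  0.5179·V_1 - 0.5·V_3 = 0.4286
  0.5419·V_3 - 0.5·V_1 = 1
Determinant D = (0.5179)(0.5419) - (-0.5)(-0.5) = 0.03063
V_1 = [(0.4286)(0.5419) - (-0.5)(1)]/D = 23.91 V
V_3 = [(0.5179)(1) - (0.4286)(-0.5)]/D = 23.91 V
Part 1:
  Read off the nodal solution: V_3 = 23.91 V
Part 2:
  I_R5 = (V_1 - V_3)/R5 = (23.91 - 23.91)/2 = 0.001169 A
  Magnitude: I_R5 = 0.001169 A
Part 3:
  I_R3 = (V_0 - V_3)/R3 = (24 - 23.91)/24 = 0.003918 A
  P_R3 = I_R3² × R3 = (0.003918)² × 24 = 0.0003684 W
Part 4:
  Power in each resistor, P = (ΔV)²/R:
    P_R1 = (24 - 23.91)²/56 = 0.0001501 W
    P_R2 = (23.91 - 0)²/51000 = 0.01121 W
    P_R3 = (24 - 23.91)²/24 = 0.0003684 W
    P_R4 = (0 - 23.91)²/4700 = 0.1216 W
    P_R5 = (23.91 - 23.91)²/2 = 0.000002731 W
  P_total = P_R1 + P_R2 + P_R3 + P_R4 + P_R5 = 0.1333 W

Final answers:
1. V_3 = 23.91 V
2. I_R5 = 0.001169 A
3. P_R3 = 0.0003684 W
4. P_total = 0.1333 W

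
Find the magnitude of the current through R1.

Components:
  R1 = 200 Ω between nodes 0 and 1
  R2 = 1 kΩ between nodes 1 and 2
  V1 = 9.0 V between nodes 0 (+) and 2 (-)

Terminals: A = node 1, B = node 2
Nodal analysis, taking node 2 as the 0 V reference.
Source V1 fixes V_0 = 9 V.
KCL at each unknown node (sum of currents leaving = 0; resistances in Ω):
  Node 1: (V_1 - 9)/200 + (V_1 - 0)/1000 = 0
Collecting terms: 0.006 × V_1 = 0.045  =>  V_1 = 7.5 V
I_R1 = (V_0 - V_1)/R1 = (9 - 7.5)/200 = 0.0075 A
|I_R1| = 0.0075 A

Final answer: |I_R1| = 0.0075 A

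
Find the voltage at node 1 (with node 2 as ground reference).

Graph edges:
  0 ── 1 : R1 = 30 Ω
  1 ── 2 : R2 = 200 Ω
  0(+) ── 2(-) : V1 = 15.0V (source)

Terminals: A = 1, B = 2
Nodal analysis, taking node 2 as the 0 V reference.
Source V1 fixes V_0 = 15 V.
KCL at each unknown node (sum of currents leaving = 0; resistances in Ω):
  Node 1: (V_1 - 15)/30 + (V_1 - 0)/200 = 0
Collecting terms: 0.03833 × V_1 = 0.5  =>  V_1 = 13.04 V
The requested potential is V_1 = 13.04 V.

Final answer: V_1 = 13.04 V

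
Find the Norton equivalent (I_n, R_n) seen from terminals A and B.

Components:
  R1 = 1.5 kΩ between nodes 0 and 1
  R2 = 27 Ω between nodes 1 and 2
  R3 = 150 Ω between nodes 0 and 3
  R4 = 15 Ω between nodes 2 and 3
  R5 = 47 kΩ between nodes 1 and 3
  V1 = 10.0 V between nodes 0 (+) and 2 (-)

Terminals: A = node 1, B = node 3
Find the Thévenin equivalent first; then I_n = V_th/R_th and R_n = R_th.
Step 1 — V_th is the open-circuit voltage V_A - V_B (nothing connected across the terminals).
Nodal analysis, taking node 2 as the 0 V reference.
Source V1 fixes V_0 = 10 V.
KCL at each unknown node (sum of currents leaving = 0; resistances in Ω):
  Node 1: (V_1 - 10)/1500 + (V_1 - 0)/27 + (V_1 - V_3)/47000 = 0
  Node 3: (V_3 - 10)/150 + (V_3 - 0)/15 + (V_3 - V_1)/47000 = 0
Collecting terms (coefficients in siemens):
  0.03772·V_1 - 0.00002128·V_3 = 0.006667
  0.07335·V_3 - 0.00002128·V_1 = 0.06667
Determinant D = (0.03772)(0.07335) - (-0.00002128)(-0.00002128) = 0.002767
V_1 = [(0.006667)(0.07335) - (-0.00002128)(0.06667)]/D = 0.1772 V
V_3 = [(0.03772)(0.06667) - (0.006667)(-0.00002128)]/D = 0.9089 V
V_th = V_1 - V_3 = 0.1772 - 0.9089 = -0.7316 V
Step 2 — R_th: zero the source — replace V1 by a short circuit (node 2 merges into node 0) — and find the resistance seen between A (node 1) and B (node 3).
Reduce the network between node 1 (A) and node 3 (B) by series/parallel combination:
  Rp1 = R1 ‖ R2 (parallel, both between nodes 0 and 1) = 1/(1/1500 + 1/27) = 26.52 Ω
  Rp2 = R3 ‖ R4 (parallel, both between nodes 0 and 3) = 1/(1/150 + 1/15) = 13.64 Ω
  Rs1 = Rp1 + Rp2 (series, joined only at node 0) = 26.52 + 13.64 = 40.16 Ω
  Rp3 = R5 ‖ Rs1 (parallel, both between nodes 1 and 3) = 1/(1/47000 + 1/40.16) = 40.12 Ω
R_th = 40.12 Ω
I_n = V_th/R_th = -0.7316/40.12 = -0.01823 A, and R_n = R_th = 40.12 Ω

Final answer: I_n = -0.01823 A, R_n = 40.12 Ω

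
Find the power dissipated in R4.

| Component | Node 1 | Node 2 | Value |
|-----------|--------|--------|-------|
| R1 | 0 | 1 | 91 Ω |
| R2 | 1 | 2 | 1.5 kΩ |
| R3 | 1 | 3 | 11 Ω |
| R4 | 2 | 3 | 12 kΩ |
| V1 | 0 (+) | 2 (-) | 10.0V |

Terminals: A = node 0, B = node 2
Nodal analysis, taking node 2 as the 0 V reference.
Source V1 fixes V_0 = 10 V.
KCL at each unknown node (sum of currents leaving = 0; resistances in Ω):
  Node 1: (V_1 - 10)/91 + (V_1 - 0)/1500 + (V_1 - V_3)/11 = 0
  Node 3: (V_3 - V_1)/11 + (V_3 - 0)/12000 = 0
Collecting terms (coefficients in siemens):
  0.1026·V_1 - 0.09091·V_3 = 0.1099
  0.09099·V_3 - 0.09091·V_1 = 0
Determinant D = (0.1026)(0.09099) - (-0.09091)(-0.09091) = 0.001068
V_1 = [(0.1099)(0.09099) - (-0.09091)(0)]/D = 9.361 V
V_3 = [(0.1026)(0) - (0.1099)(-0.09091)]/D = 9.353 V
I_R4 = (V_2 - V_3)/R4 = (0 - 9.353)/12000 = -0.0007794 A
P_R4 = I_R4² × R4 = (-0.0007794)² × 12000 = 0.007289 W

Final answer: 0.007289 W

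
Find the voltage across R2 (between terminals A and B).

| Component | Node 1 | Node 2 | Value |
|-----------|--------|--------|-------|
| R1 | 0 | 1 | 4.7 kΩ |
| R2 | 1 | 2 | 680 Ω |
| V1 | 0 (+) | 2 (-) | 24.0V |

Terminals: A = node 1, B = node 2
R1 and R2 are in series across V1 (node 0 → node 1 → node 2), and the output A–B is taken across R2, so this is a voltage divider.
Series current: I = V1/(R1 + R2) = 24/(4700 + 680) = 24/5380 = 0.004461 A
V_R2 = I × R2 = V1 × R2/(R1 + R2) = 24 × 680/5380 = 3.033 V

Final answer: 3.033 V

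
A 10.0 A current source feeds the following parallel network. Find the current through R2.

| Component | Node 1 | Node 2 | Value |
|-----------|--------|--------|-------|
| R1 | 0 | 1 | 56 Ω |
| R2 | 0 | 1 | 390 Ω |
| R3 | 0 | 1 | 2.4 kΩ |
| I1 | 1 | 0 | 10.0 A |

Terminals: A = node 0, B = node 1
All resistors sit directly between nodes 0 and 1, so they are in parallel and share one voltage V; the full source current 10 A splits among them.
1/R_par = 1/56 + 1/390 + 1/2400 = 0.02084 S  =>  R_par = 47.99 Ω
V = I × R_par = 10 × 47.99 = 479.9 V
I_R2 = V/R2 = 479.9/390 = 1.23 A

Final answer: 1.23 A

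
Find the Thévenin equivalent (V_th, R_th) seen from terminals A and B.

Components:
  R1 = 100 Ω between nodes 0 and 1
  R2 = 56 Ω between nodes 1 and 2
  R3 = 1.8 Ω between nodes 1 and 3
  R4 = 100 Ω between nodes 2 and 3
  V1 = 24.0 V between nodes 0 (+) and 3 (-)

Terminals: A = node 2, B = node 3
Step 1 — V_th is the open-circuit voltage V_A - V_B (nothing connected across the terminals).
Nodal analysis, taking node 3 as the 0 V reference.
Source V1 fixes V_0 = 24 V.
KCL at each unknown node (sum of currents leaving = 0; resistances in Ω):
  Node 1: (V_1 - 24)/100 + (V_1 - V_2)/56 + (V_1 - 0)/1.8 = 0
  Node 2: (V_2 - V_1)/56 + (V_2 - 0)/100 = 0
Collecting terms (coefficients in siemens):
  0.5834·V_1 - 0.01786·V_2 = 0.24
  0.02786·V_2 - 0.01786·V_1 = 0
Determinant D = (0.5834)(0.02786) - (-0.01786)(-0.01786) = 0.01593
V_1 = [(0.24)(0.02786) - (-0.01786)(0)]/D = 0.4196 V
V_2 = [(0.5834)(0) - (0.24)(-0.01786)]/D = 0.269 V
V_th = V_2 - V_3 = 0.269 - 0 = 0.269 V
Step 2 — R_th: zero the source — replace V1 by a short circuit (node 3 merges into node 0) — and find the resistance seen between A (node 2) and B (node 0).
Reduce the network between node 2 (A) and node 0 (B) by series/parallel combination:
  Rp1 = R1 ‖ R3 (parallel, both between nodes 0 and 1) = 1/(1/100 + 1/1.8) = 1.768 Ω
  Rs1 = R2 + Rp1 (series, joined only at node 1) = 56 + 1.768 = 57.77 Ω
  Rp2 = R4 ‖ Rs1 (parallel, both between nodes 0 and 2) = 1/(1/100 + 1/57.77) = 36.62 Ω
R_th = 36.62 Ω

Final answer: V_th = 0.269 V, R_th = 36.62 Ω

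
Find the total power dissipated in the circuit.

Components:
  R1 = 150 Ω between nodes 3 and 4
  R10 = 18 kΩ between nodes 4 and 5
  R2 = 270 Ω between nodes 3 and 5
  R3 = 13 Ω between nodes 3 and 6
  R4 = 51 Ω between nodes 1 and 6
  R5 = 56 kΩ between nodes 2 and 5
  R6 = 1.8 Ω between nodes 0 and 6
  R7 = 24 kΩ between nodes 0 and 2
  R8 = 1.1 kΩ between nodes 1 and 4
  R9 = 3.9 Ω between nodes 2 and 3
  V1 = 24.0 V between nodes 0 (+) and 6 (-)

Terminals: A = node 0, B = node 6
Nodal analysis, taking node 6 as the 0 V reference.
Source V1 fixes V_0 = 24 V.
KCL at each unknown node (sum of currents leaving = 0; resistances in Ω):
  Node 1: (V_1 - 0)/51 + (V_1 - V_4)/1100 = 0
  Node 2: (V_2 - V_5)/56000 + (V_2 - 24)/24000 + (V_2 - V_3)/3.9 = 0
  Node 3: (V_3 - V_4)/150 + (V_3 - V_5)/270 + (V_3 - 0)/13 + (V_3 - V_2)/3.9 = 0
  Node 4: (V_4 - V_3)/150 + (V_4 - V_1)/1100 + (V_4 - V_5)/18000 = 0
  Node 5: (V_5 - V_3)/270 + (V_5 - V_2)/56000 + (V_5 - V_4)/18000 = 0
Collecting terms (coefficients in siemens):
  0.02052·V_1 - 0.0009091·V_4 = 0
  0.2565·V_2 - 0.2564·V_3 - 0.00001786·V_5 = 0.001
  0.3437·V_3 - 0.2564·V_2 - 0.006667·V_4 - 0.003704·V_5 = 0
  0.007631·V_4 - 0.0009091·V_1 - 0.006667·V_3 - 0.00005556·V_5 = 0
  0.003777·V_5 - 0.00001786·V_2 - 0.003704·V_3 - 0.00005556·V_4 = 0
Solving these 5 simultaneous equations (Gaussian elimination) gives:
  V_1 = 0.0005047 V, V_2 = 0.01676 V, V_3 = 0.01286 V, V_4 = 0.01139 V
  V_5 = 0.01286 V
Power in each resistor, P = (ΔV)²/R:
  P_R1 = (0.01286 - 0.01139)²/150 = 0.00000001445 W
  P_R2 = (0.01286 - 0.01286)²/270 = 0.00000000000003862 W
  P_R3 = (0.01286 - 0)²/13 = 0.00001273 W
  P_R4 = (0.0005047 - 0)²/51 = 0.000000004994 W
  P_R5 = (0.01676 - 0.01286)²/56000 = 0.0000000002716 W
  P_R6 = (24 - 0)²/1.8 = 320 W
  P_R7 = (24 - 0.01676)²/24000 = 0.02397 W
  P_R8 = (0.0005047 - 0.01139)²/1100 = 0.0000001077 W
  P_R9 = (0.01676 - 0.01286)²/3.9 = 0.000003894 W
  P_R10 = (0.01139 - 0.01286)²/18000 = 0.0000000001199 W
P_total = P_R1 + P_R2 + P_R3 + P_R4 + P_R5 + P_R6 + P_R7 + P_R8 + P_R9 + P_R10 = 320 W

Final answer: 320 W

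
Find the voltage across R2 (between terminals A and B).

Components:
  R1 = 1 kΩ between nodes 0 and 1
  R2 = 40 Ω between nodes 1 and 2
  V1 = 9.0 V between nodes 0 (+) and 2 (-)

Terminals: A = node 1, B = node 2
R1 and R2 are in series across V1 (node 0 → node 1 → node 2), and the output A–B is taken across R2, so this is a voltage divider.
Series current: I = V1/(R1 + R2) = 9/(1000 + 40) = 9/1040 = 0.008654 A
V_R2 = I × R2 = V1 × R2/(R1 + R2) = 9 × 40/1040 = 0.3462 V

Final answer: 0.3462 V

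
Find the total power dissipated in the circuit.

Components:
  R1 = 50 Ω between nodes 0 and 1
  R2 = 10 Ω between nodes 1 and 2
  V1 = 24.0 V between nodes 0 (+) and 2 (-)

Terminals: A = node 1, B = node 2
Nodal analysis, taking node 2 as the 0 V reference.
Source V1 fixes V_0 = 24 V.
KCL at each unknown node (sum of currents leaving = 0; resistances in Ω):
  Node 1: (V_1 - 24)/50 + (V_1 - 0)/10 = 0
Collecting terms: 0.12 × V_1 = 0.48  =>  V_1 = 4 V
Power in each resistor, P = (ΔV)²/R:
  P_R1 = (24 - 4)²/50 = 8 W
  P_R2 = (4 - 0)²/10 = 1.6 W
P_total = P_R1 + P_R2 = 9.6 W

Final answer: 9.6 W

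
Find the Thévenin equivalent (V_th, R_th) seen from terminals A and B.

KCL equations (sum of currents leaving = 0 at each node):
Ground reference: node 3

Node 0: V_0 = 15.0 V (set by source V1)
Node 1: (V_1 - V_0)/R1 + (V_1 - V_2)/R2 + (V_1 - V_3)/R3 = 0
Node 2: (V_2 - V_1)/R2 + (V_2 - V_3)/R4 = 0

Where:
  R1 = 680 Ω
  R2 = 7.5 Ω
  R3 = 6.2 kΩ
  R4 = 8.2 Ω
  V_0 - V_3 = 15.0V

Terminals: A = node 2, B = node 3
Step 1 — V_th is the open-circuit voltage V_A - V_B (nothing connected across the terminals).
Nodal analysis, taking node 3 as the 0 V reference.
Source V1 fixes V_0 = 15 V.
KCL at each unknown node (sum of currents leaving = 0; resistances in Ω):
  Node 1: (V_1 - 15)/680 + (V_1 - V_2)/7.5 + (V_1 - 0)/6200 = 0
  Node 2: (V_2 - V_1)/7.5 + (V_2 - 0)/8.2 = 0
Collecting terms (coefficients in siemens):
  0.135·V_1 - 0.1333·V_2 = 0.02206
  0.2553·V_2 - 0.1333·V_1 = 0
Determinant D = (0.135)(0.2553) - (-0.1333)(-0.1333) = 0.01668
V_1 = [(0.02206)(0.2553) - (-0.1333)(0)]/D = 0.3377 V
V_2 = [(0.135)(0) - (0.02206)(-0.1333)]/D = 0.1764 V
V_th = V_2 - V_3 = 0.1764 - 0 = 0.1764 V
Step 2 — R_th: zero the source — replace V1 by a short circuit (node 3 merges into node 0) — and find the resistance seen between A (node 2) and B (node 0).
Reduce the network between node 2 (A) and node 0 (B) by series/parallel combination:
  Rp1 = R1 ‖ R3 (parallel, both between nodes 0 and 1) = 1/(1/680 + 1/6200) = 612.8 Ω
  Rs1 = R2 + Rp1 (series, joined only at node 1) = 7.5 + 612.8 = 620.3 Ω
  Rp2 = R4 ‖ Rs1 (parallel, both between nodes 0 and 2) = 1/(1/8.2 + 1/620.3) = 8.093 Ω
R_th = 8.093 Ω

Final answer: V_th = 0.1764 V, R_th = 8.093 Ω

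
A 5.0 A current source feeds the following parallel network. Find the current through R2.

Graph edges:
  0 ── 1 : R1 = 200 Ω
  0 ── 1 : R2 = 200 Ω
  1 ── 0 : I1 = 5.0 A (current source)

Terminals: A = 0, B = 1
All resistors sit directly between nodes 0 and 1, so they are in parallel and share one voltage V; the full source current 5 A splits among them.
1/R_par = 1/200 + 1/200 = 0.01 S  =>  R_par = 100 Ω
V = I × R_par = 5 × 100 = 500 V
I_R2 = V/R2 = 500/200 = 2.5 A

Final answer: 2.5 A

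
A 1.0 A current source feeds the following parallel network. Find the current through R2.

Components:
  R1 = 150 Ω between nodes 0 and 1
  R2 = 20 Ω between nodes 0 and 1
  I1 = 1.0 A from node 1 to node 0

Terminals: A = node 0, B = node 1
All resistors sit directly between nodes 0 and 1, so they are in parallel and share one voltage V; the full source current 1 A splits among them.
1/R_par = 1/150 + 1/20 = 0.05667 S  =>  R_par = 17.65 Ω
V = I × R_par = 1 × 17.65 = 17.65 V
I_R2 = V/R2 = 17.65/20 = 0.8824 A

Final answer: 0.8824 A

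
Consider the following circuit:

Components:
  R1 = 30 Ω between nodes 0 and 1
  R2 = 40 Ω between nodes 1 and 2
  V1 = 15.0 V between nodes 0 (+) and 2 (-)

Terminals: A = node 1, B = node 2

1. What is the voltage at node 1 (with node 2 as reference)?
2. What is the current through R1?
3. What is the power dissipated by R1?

Nodal analysis, taking node 2 as the 0 V reference.
Source V1 fixes V_0 = 15 V.
KCL at each unknown node (sum of currents leaving = 0; resistances in Ω):
  Node 1: (V_1 - 15)/30 + (V_1 - 0)/40 = 0
Collecting terms: 0.05833 × V_1 = 0.5  =>  V_1 = 8.571 V
Part 1:
  Read off the nodal solution: V_1 = 8.571 V
Part 2:
  I_R1 = (V_0 - V_1)/R1 = (15 - 8.571)/30 = 0.2143 A
  Magnitude: I_R1 = 0.2143 A
Part 3:
  I_R1 = (V_0 - V_1)/R1 = (15 - 8.571)/30 = 0.2143 A
  P_R1 = I_R1² × R1 = (0.2143)² × 30 = 1.378 W

Final answers:
1. V_1 = 8.571 V
2. I_R1 = 0.2143 A
3. P_R1 = 1.378 W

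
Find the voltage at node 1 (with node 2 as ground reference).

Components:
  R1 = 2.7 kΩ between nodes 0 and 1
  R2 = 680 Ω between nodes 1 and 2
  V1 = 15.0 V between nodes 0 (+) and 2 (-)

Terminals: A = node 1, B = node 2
Nodal analysis, taking node 2 as the 0 V reference.
Source V1 fixes V_0 = 15 V.
KCL at each unknown node (sum of currents leaving = 0; resistances in Ω):
  Node 1: (V_1 - 15)/2700 + (V_1 - 0)/680 = 0
Collecting terms: 0.001841 × V_1 = 0.005556  =>  V_1 = 3.018 V
The requested potential is V_1 = 3.018 V.

Final answer: V_1 = 3.018 V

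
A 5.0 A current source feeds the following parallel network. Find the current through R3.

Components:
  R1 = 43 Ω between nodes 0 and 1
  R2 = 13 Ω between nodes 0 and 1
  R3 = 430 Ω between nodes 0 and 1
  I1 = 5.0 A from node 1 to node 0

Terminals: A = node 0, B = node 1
All resistors sit directly between nodes 0 and 1, so they are in parallel and share one voltage V; the full source current 5 A splits among them.
1/R_par = 1/43 + 1/13 + 1/430 = 0.1025 S  =>  R_par = 9.756 Ω
V = I × R_par = 5 × 9.756 = 48.78 V
I_R3 = V/R3 = 48.78/430 = 0.1134 A

Final answer: 0.1134 A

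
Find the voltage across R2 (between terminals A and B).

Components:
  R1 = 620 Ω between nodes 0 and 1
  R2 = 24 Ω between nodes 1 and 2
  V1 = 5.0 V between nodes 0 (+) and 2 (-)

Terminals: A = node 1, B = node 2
R1 and R2 are in series across V1 (node 0 → node 1 → node 2), and the output A–B is taken across R2, so this is a voltage divider.
Series current: I = V1/(R1 + R2) = 5/(620 + 24) = 5/644 = 0.007764 A
V_R2 = I × R2 = V1 × R2/(R1 + R2) = 5 × 24/644 = 0.1863 V

Final answer: 0.1863 V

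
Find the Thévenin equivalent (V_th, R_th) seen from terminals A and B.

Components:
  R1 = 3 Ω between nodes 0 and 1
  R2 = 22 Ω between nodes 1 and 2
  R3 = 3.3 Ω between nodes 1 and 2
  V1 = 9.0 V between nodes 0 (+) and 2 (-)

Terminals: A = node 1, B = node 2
Step 1 — V_th is the open-circuit voltage V_A - V_B (nothing connected across the terminals).
Nodal analysis, taking node 2 as the 0 V reference.
Source V1 fixes V_0 = 9 V.
KCL at each unknown node (sum of currents leaving = 0; resistances in Ω):
  Node 1: (V_1 - 9)/3 + (V_1 - 0)/22 + (V_1 - 0)/3.3 = 0
Collecting terms: 0.6818 × V_1 = 3  =>  V_1 = 4.4 V
V_th = V_1 - V_2 = 4.4 - 0 = 4.4 V
Step 2 — R_th: zero the source — replace V1 by a short circuit (node 2 merges into node 0) — and find the resistance seen between A (node 1) and B (node 0).
Reduce the network between node 1 (A) and node 0 (B) by series/parallel combination:
  Rp1 = R1 ‖ R2 ‖ R3 (parallel, all between nodes 0 and 1) = 1/(1/3 + 1/22 + 1/3.3) = 1.467 Ω
R_th = 1.467 Ω

Final answer: V_th = 4.4 V, R_th = 1.467 Ω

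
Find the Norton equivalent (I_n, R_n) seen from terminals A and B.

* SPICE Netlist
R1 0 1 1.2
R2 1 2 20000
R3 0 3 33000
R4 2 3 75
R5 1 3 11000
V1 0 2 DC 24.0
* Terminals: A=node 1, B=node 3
Find the Thévenin equivalent first; then I_n = V_th/R_th and R_n = R_th.
Step 1 — V_th is the open-circuit voltage V_A - V_B (nothing connected across the terminals).
Nodal analysis, taking node 2 as the 0 V reference.
Source V1 fixes V_0 = 24 V.
KCL at each unknown node (sum of currents leaving = 0; resistances in Ω):
  Node 1: (V_1 - 24)/1.2 + (V_1 - 0)/20000 + (V_1 - V_3)/11000 = 0
  Node 3: (V_3 - 24)/33000 + (V_3 - 0)/75 + (V_3 - V_1)/11000 = 0
Collecting terms (coefficients in siemens):
  0.8335·V_1 - 0.00009091·V_3 = 20
  0.01345·V_3 - 0.00009091·V_1 = 0.0007273
Determinant D = (0.8335)(0.01345) - (-0.00009091)(-0.00009091) = 0.01121
V_1 = [(20)(0.01345) - (-0.00009091)(0.0007273)]/D = 24 V
V_3 = [(0.8335)(0.0007273) - (20)(-0.00009091)]/D = 0.2162 V
V_th = V_1 - V_3 = 24 - 0.2162 = 23.78 V
Step 2 — R_th: zero the source — replace V1 by a short circuit (node 2 merges into node 0) — and find the resistance seen between A (node 1) and B (node 3).
Reduce the network between node 1 (A) and node 3 (B) by series/parallel combination:
  Rp1 = R1 ‖ R2 (parallel, both between nodes 0 and 1) = 1/(1/1.2 + 1/20000) = 1.2 Ω
  Rp2 = R3 ‖ R4 (parallel, both between nodes 0 and 3) = 1/(1/33000 + 1/75) = 74.83 Ω
  Rs1 = Rp1 + Rp2 (series, joined only at node 0) = 1.2 + 74.83 = 76.03 Ω
  Rp3 = R5 ‖ Rs1 (parallel, both between nodes 1 and 3) = 1/(1/11000 + 1/76.03) = 75.51 Ω
R_th = 75.51 Ω
I_n = V_th/R_th = 23.78/75.51 = 0.3149 A, and R_n = R_th = 75.51 Ω

Final answer: I_n = 0.3149 A, R_n = 75.51 Ω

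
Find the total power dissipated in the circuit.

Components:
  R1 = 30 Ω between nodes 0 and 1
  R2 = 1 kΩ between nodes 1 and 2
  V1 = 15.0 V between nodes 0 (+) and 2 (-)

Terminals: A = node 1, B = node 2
Nodal analysis, taking node 2 as the 0 V reference.
Source V1 fixes V_0 = 15 V.
KCL at each unknown node (sum of currents leaving = 0; resistances in Ω):
  Node 1: (V_1 - 15)/30 + (V_1 - 0)/1000 = 0
Collecting terms: 0.03433 × V_1 = 0.5  =>  V_1 = 14.56 V
Power in each resistor, P = (ΔV)²/R:
  P_R1 = (15 - 14.56)²/30 = 0.006363 W
  P_R2 = (14.56 - 0)²/1000 = 0.2121 W
P_total = P_R1 + P_R2 = 0.2184 W

Final answer: 0.2184 W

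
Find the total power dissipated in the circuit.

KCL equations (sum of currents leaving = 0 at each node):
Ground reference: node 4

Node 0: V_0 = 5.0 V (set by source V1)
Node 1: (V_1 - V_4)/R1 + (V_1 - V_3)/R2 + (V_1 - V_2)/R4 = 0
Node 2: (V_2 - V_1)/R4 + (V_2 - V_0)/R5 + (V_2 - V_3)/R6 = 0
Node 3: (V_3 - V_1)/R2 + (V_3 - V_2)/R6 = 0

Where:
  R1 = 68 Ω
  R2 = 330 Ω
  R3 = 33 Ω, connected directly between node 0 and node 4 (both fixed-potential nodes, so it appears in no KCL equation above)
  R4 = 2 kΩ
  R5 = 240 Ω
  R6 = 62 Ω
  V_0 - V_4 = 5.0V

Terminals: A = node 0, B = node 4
Nodal analysis, taking node 4 as the 0 V reference.
Source V1 fixes V_0 = 5 V.
KCL at each unknown node (sum of currents leaving = 0; resistances in Ω):
  Node 1: (V_1 - 0)/68 + (V_1 - V_3)/330 + (V_1 - V_2)/2000 = 0
  Node 2: (V_2 - V_1)/2000 + (V_2 - 5)/240 + (V_2 - V_3)/62 = 0
  Node 3: (V_3 - V_1)/330 + (V_3 - V_2)/62 = 0
Collecting terms (coefficients in siemens):
  0.01824·V_1 - 0.0005·V_2 - 0.00303·V_3 = 0
  0.0208·V_2 - 0.0005·V_1 - 0.01613·V_3 = 0.02083
  0.01916·V_3 - 0.00303·V_1 - 0.01613·V_2 = 0
Solving these 3 simultaneous equations (Gaussian elimination) gives:
  V_1 = 0.5348 V, V_2 = 3.112 V, V_3 = 2.705 V
Power in each resistor, P = (ΔV)²/R:
  P_R1 = (0.5348 - 0)²/68 = 0.004206 W
  P_R2 = (0.5348 - 2.705)²/330 = 0.01427 W
  P_R3 = (5 - 0)²/33 = 0.7576 W
  P_R4 = (0.5348 - 3.112)²/2000 = 0.003322 W
  P_R5 = (5 - 3.112)²/240 = 0.01484 W
  P_R6 = (3.112 - 2.705)²/62 = 0.002681 W
P_total = P_R1 + P_R2 + P_R3 + P_R4 + P_R5 + P_R6 = 0.7969 W

Final answer: 0.7969 W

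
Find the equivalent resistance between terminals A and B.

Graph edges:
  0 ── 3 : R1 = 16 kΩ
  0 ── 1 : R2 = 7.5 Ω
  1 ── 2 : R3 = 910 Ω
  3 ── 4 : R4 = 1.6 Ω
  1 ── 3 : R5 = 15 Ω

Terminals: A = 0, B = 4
Reduce the network between node 0 (A) and node 4 (B) by series/parallel combination:
  R3 touches the rest of the network only at node 1 (its other end, node 2, goes nowhere), so no current can flow through it — remove it.
  Rs1 = R2 + R5 (series, joined only at node 1) = 7.5 + 15 = 22.5 Ω
  Rp1 = R1 ‖ Rs1 (parallel, both between nodes 0 and 3) = 1/(1/16000 + 1/22.5) = 22.47 Ω
  Rs2 = R4 + Rp1 (series, joined only at node 3) = 1.6 + 22.47 = 24.07 Ω
R_eq = 24.07 Ω

Final answer: 24.07 Ω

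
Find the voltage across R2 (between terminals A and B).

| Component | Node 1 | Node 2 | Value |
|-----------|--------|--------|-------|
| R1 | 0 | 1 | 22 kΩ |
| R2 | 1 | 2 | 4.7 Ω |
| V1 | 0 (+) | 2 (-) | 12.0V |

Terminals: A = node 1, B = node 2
R1 and R2 are in series across V1 (node 0 → node 1 → node 2), and the output A–B is taken across R2, so this is a voltage divider.
Series current: I = V1/(R1 + R2) = 12/(22000 + 4.7) = 12/22000 = 0.0005453 A
V_R2 = I × R2 = V1 × R2/(R1 + R2) = 12 × 4.7/22000 = 0.002563 V

Final answer: 0.002563 V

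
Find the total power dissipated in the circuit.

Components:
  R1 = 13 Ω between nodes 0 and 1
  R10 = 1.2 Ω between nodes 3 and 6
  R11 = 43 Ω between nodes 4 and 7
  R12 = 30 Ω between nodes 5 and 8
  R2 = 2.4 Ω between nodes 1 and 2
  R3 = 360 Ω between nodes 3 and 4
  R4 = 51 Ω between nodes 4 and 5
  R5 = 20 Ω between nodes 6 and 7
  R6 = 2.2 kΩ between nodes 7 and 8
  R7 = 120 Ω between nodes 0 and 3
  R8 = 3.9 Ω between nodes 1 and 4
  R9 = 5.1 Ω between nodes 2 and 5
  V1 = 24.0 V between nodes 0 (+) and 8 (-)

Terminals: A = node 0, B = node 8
Nodal analysis, taking node 8 as the 0 V reference.
Source V1 fixes V_0 = 24 V.
KCL at each unknown node (sum of currents leaving = 0; resistances in Ω):
  Node 1: (V_1 - 24)/13 + (V_1 - V_2)/2.4 + (V_1 - V_4)/3.9 = 0
  Node 2: (V_2 - V_1)/2.4 + (V_2 - V_5)/5.1 = 0
  Node 3: (V_3 - V_4)/360 + (V_3 - 24)/120 + (V_3 - V_6)/1.2 = 0
  Node 4: (V_4 - V_3)/360 + (V_4 - V_5)/51 + (V_4 - V_1)/3.9 + (V_4 - V_7)/43 = 0
  Node 5: (V_5 - V_4)/51 + (V_5 - V_2)/5.1 + (V_5 - 0)/30 = 0
  Node 6: (V_6 - V_7)/20 + (V_6 - V_3)/1.2 = 0
  Node 7: (V_7 - V_6)/20 + (V_7 - 0)/2200 + (V_7 - V_4)/43 = 0
Collecting terms (coefficients in siemens):
  0.75·V_1 - 0.4167·V_2 - 0.2564·V_4 = 1.846
  0.6127·V_2 - 0.4167·V_1 - 0.1961·V_5 = 0
  0.8444·V_3 - 0.002778·V_4 - 0.8333·V_6 = 0.2
  0.3021·V_4 - 0.2564·V_1 - 0.002778·V_3 - 0.01961·V_5 - 0.02326·V_7 = 0
  0.249·V_5 - 0.1961·V_2 - 0.01961·V_4 = 0
  0.8833·V_6 - 0.8333·V_3 - 0.05·V_7 = 0
  0.07371·V_7 - 0.02326·V_4 - 0.05·V_6 = 0
Solving these 7 simultaneous equations (Gaussian elimination) gives:
  V_1 = 17.98 V, V_2 = 16.95 V, V_3 = 19.56 V, V_4 = 17.85 V
  V_5 = 14.75 V, V_6 = 19.52 V, V_7 = 18.87 V
Power in each resistor, P = (ΔV)²/R:
  P_R1 = (24 - 17.98)²/13 = 2.789 W
  P_R2 = (17.98 - 16.95)²/2.4 = 0.4453 W
  P_R3 = (19.56 - 17.85)²/360 = 0.008069 W
  P_R4 = (17.85 - 14.75)²/51 = 0.1889 W
  P_R5 = (19.52 - 18.87)²/20 = 0.02086 W
  P_R6 = (18.87 - 0)²/2200 = 0.1619 W
  P_R7 = (24 - 19.56)²/120 = 0.1645 W
  P_R8 = (17.98 - 17.85)²/3.9 = 0.004098 W
  P_R9 = (16.95 - 14.75)²/5.1 = 0.9463 W
  P_R10 = (19.56 - 19.52)²/1.2 = 0.001251 W
  P_R11 = (17.85 - 18.87)²/43 = 0.02418 W
  P_R12 = (14.75 - 0)²/30 = 7.25 W
P_total = P_R1 + P_R2 + P_R3 + P_R4 + P_R5 + P_R6 + P_R7 + P_R8 + P_R9 + P_R10 + P_R11 + P_R12 = 12 W

Final answer: 12 W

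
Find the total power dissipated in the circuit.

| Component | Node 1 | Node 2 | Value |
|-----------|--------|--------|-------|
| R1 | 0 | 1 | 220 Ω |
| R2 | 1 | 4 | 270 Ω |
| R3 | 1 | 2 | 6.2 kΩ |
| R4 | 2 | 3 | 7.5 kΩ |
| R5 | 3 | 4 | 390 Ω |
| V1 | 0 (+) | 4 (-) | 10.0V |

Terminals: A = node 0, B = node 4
Nodal analysis, taking node 4 as the 0 V reference.
Source V1 fixes V_0 = 10 V.
KCL at each unknown node (sum of currents leaving = 0; resistances in Ω):
  Node 1: (V_1 - 10)/220 + (V_1 - 0)/270 + (V_1 - V_2)/6200 = 0
  Node 2: (V_2 - V_1)/6200 + (V_2 - V_3)/7500 = 0
  Node 3: (V_3 - V_2)/7500 + (V_3 - 0)/390 = 0
Collecting terms (coefficients in siemens):
  0.00841·V_1 - 0.0001613·V_2 = 0.04545
  0.0002946·V_2 - 0.0001613·V_1 - 0.0001333·V_3 = 0
  0.002697·V_3 - 0.0001333·V_2 = 0
Solving these 3 simultaneous equations (Gaussian elimination) gives:
  V_1 = 5.463 V, V_2 = 3.059 V, V_3 = 0.1512 V
Power in each resistor, P = (ΔV)²/R:
  P_R1 = (10 - 5.463)²/220 = 0.09356 W
  P_R2 = (5.463 - 0)²/270 = 0.1105 W
  P_R3 = (5.463 - 3.059)²/6200 = 0.0009321 W
  P_R4 = (3.059 - 0.1512)²/7500 = 0.001128 W
  P_R5 = (0.1512 - 0)²/390 = 0.00005863 W
P_total = P_R1 + P_R2 + P_R3 + P_R4 + P_R5 = 0.2062 W

Final answer: 0.2062 W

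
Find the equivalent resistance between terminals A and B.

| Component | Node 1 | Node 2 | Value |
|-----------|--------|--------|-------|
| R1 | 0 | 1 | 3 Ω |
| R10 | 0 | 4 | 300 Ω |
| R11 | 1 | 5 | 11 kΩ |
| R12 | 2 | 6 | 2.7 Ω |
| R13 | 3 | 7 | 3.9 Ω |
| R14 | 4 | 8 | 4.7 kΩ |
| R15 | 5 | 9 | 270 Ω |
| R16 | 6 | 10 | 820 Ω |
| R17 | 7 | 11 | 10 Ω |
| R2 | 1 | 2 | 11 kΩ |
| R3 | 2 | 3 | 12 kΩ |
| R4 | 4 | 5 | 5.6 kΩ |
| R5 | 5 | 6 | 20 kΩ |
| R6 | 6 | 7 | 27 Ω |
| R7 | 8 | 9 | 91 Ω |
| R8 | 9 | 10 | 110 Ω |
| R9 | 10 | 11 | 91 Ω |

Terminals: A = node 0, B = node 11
The network is not a plain series/parallel combination. Inject a 1 A test current into terminal A (node 0) and return it from terminal B (node 11); then R_eq = V_A / (1 A).
Nodal analysis, taking node 11 as the 0 V reference.
Current source I_test pushes 1 A into node 0 and draws it out of node 11.
KCL at each unknown node (sum of currents leaving = 0; resistances in Ω):
  Node 0: (V_0 - V_1)/3 + (V_0 - V_4)/300 - 1 = 0
  Node 1: (V_1 - V_0)/3 + (V_1 - V_2)/11000 + (V_1 - V_5)/11000 = 0
  Node 2: (V_2 - V_1)/11000 + (V_2 - V_3)/12000 + (V_2 - V_6)/2.7 = 0
  Node 3: (V_3 - V_2)/12000 + (V_3 - V_7)/3.9 = 0
  Node 4: (V_4 - V_0)/300 + (V_4 - V_5)/5600 + (V_4 - V_8)/4700 = 0
  Node 5: (V_5 - V_1)/11000 + (V_5 - V_4)/5600 + (V_5 - V_6)/20000 + (V_5 - V_9)/270 = 0
  Node 6: (V_6 - V_2)/2.7 + (V_6 - V_5)/20000 + (V_6 - V_7)/27 + (V_6 - V_10)/820 = 0
  Node 7: (V_7 - V_3)/3.9 + (V_7 - V_6)/27 + (V_7 - 0)/10 = 0
  Node 8: (V_8 - V_4)/4700 + (V_8 - V_9)/91 = 0
  Node 9: (V_9 - V_5)/270 + (V_9 - V_8)/91 + (V_9 - V_10)/110 = 0
  Node 10: (V_10 - V_6)/820 + (V_10 - V_9)/110 + (V_10 - 0)/91 = 0
Collecting terms (coefficients in siemens):
  0.3367·V_0 - 0.3333·V_1 - 0.003333·V_4 = 1
  0.3335·V_1 - 0.3333·V_0 - 0.00009091·V_2 - 0.00009091·V_5 = 0
  0.3705·V_2 - 0.00009091·V_1 - 0.00008333·V_3 - 0.3704·V_6 = 0
  0.2565·V_3 - 0.00008333·V_2 - 0.2564·V_7 = 0
  0.003725·V_4 - 0.003333·V_0 - 0.0001786·V_5 - 0.0002128·V_8 = 0
  0.004023·V_5 - 0.00009091·V_1 - 0.0001786·V_4 - 0.00005·V_6 - 0.003704·V_9 = 0
  0.4087·V_6 - 0.3704·V_2 - 0.00005·V_5 - 0.03704·V_7 - 0.00122·V_10 = 0
  0.3934·V_7 - 0.2564·V_3 - 0.03704·V_6 = 0
  0.0112·V_8 - 0.0002128·V_4 - 0.01099·V_9 = 0
  0.02378·V_9 - 0.003704·V_5 - 0.01099·V_8 - 0.009091·V_10 = 0
  0.0213·V_10 - 0.00122·V_6 - 0.009091·V_9 = 0
Solving these 11 simultaneous equations (Gaussian elimination) gives:
  V_0 = 2077 V, V_1 = 2076 V, V_2 = 10.47 V, V_3 = 2.701 V
  V_4 = 1883 V, V_5 = 272.7 V, V_6 = 9.965 V, V_7 = 2.698 V
  V_8 = 187.2 V, V_9 = 154.3 V, V_10 = 66.45 V
R_eq = V_0 / 1 A = 2077 Ω = 2.077 kΩ

Final answer: 2.077 kΩ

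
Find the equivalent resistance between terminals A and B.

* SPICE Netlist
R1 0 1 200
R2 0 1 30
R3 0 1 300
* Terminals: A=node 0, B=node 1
Reduce the network between node 0 (A) and node 1 (B) by series/parallel combination:
  Rp1 = R1 ‖ R2 ‖ R3 (parallel, all between nodes 0 and 1) = 1/(1/200 + 1/30 + 1/300) = 24 Ω
R_eq = 24 Ω

Final answer: 24 Ω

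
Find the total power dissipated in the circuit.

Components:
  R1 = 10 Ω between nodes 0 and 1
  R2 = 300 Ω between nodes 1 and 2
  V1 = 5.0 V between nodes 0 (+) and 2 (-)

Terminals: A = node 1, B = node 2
Nodal analysis, taking node 2 as the 0 V reference.
Source V1 fixes V_0 = 5 V.
KCL at each unknown node (sum of currents leaving = 0; resistances in Ω):
  Node 1: (V_1 - 5)/10 + (V_1 - 0)/300 = 0
Collecting terms: 0.1033 × V_1 = 0.5  =>  V_1 = 4.839 V
Power in each resistor, P = (ΔV)²/R:
  P_R1 = (5 - 4.839)²/10 = 0.002601 W
  P_R2 = (4.839 - 0)²/300 = 0.07804 W
P_total = P_R1 + P_R2 = 0.08065 W

Final answer: 0.08065 W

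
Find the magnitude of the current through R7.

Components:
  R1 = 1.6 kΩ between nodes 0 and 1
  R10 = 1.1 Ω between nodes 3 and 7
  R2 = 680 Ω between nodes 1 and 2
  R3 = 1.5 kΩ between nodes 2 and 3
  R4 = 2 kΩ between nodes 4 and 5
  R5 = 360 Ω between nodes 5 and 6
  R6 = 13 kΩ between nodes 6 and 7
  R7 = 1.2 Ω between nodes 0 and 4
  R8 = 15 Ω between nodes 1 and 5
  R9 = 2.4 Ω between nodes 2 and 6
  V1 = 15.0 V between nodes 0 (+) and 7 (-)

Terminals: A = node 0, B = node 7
Nodal analysis, taking node 7 as the 0 V reference.
Source V1 fixes V_0 = 15 V.
KCL at each unknown node (sum of currents leaving = 0; resistances in Ω):
  Node 1: (V_1 - 15)/1600 + (V_1 - V_2)/680 + (V_1 - V_5)/15 = 0
  Node 2: (V_2 - V_1)/680 + (V_2 - V_3)/1500 + (V_2 - V_6)/2.4 = 0
  Node 3: (V_3 - V_2)/1500 + (V_3 - 0)/1.1 = 0
  Node 4: (V_4 - V_5)/2000 + (V_4 - 15)/1.2 = 0
  Node 5: (V_5 - V_4)/2000 + (V_5 - V_6)/360 + (V_5 - V_1)/15 = 0
  Node 6: (V_6 - V_5)/360 + (V_6 - 0)/13000 + (V_6 - V_2)/2.4 = 0
Collecting terms (coefficients in siemens):
  0.06876·V_1 - 0.001471·V_2 - 0.06667·V_5 = 0.009375
  0.4188·V_2 - 0.001471·V_1 - 0.0006667·V_3 - 0.4167·V_6 = 0
  0.9098·V_3 - 0.0006667·V_2 = 0
  0.8338·V_4 - 0.0005·V_5 = 12.5
  0.06994·V_5 - 0.06667·V_1 - 0.0005·V_4 - 0.002778·V_6 = 0
  0.4195·V_6 - 0.4167·V_2 - 0.002778·V_5 = 0
Solving these 6 simultaneous equations (Gaussian elimination) gives:
  V_1 = 9.612 V, V_2 = 8.166 V, V_3 = 0.005984 V, V_4 = 15 V
  V_5 = 9.594 V, V_6 = 8.174 V
I_R7 = (V_0 - V_4)/R7 = (15 - 15)/1.2 = 0.002702 A
|I_R7| = 0.002702 A

Final answer: |I_R7| = 0.002702 A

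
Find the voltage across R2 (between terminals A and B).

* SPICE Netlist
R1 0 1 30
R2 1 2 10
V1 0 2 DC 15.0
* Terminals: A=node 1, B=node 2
R1 and R2 are in series across V1 (node 0 → node 1 → node 2), and the output A–B is taken across R2, so this is a voltage divider.
Series current: I = V1/(R1 + R2) = 15/(30 + 10) = 15/40 = 0.375 A
V_R2 = I × R2 = V1 × R2/(R1 + R2) = 15 × 10/40 = 3.75 V

Final answer: 3.75 V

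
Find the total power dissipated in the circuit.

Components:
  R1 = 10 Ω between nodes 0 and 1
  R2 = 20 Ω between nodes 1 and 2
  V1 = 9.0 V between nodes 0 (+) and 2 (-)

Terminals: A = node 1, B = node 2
Nodal analysis, taking node 2 as the 0 V reference.
Source V1 fixes V_0 = 9 V.
KCL at each unknown node (sum of currents leaving = 0; resistances in Ω):
  Node 1: (V_1 - 9)/10 + (V_1 - 0)/20 = 0
Collecting terms: 0.15 × V_1 = 0.9  =>  V_1 = 6 V
Power in each resistor, P = (ΔV)²/R:
  P_R1 = (9 - 6)²/10 = 0.9 W
  P_R2 = (6 - 0)²/20 = 1.8 W
P_total = P_R1 + P_R2 = 2.7 W

Final answer: 2.7 W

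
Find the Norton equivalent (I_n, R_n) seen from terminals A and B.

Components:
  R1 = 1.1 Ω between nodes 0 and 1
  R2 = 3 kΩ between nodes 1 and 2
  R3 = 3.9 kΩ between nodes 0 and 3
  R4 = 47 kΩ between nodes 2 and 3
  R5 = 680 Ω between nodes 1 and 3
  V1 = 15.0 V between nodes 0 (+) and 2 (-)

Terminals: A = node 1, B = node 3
Find the Thévenin equivalent first; then I_n = V_th/R_th and R_n = R_th.
Step 1 — V_th is the open-circuit voltage V_A - V_B (nothing connected across the terminals).
Nodal analysis, taking node 2 as the 0 V reference.
Source V1 fixes V_0 = 15 V.
KCL at each unknown node (sum of currents leaving = 0; resistances in Ω):
  Node 1: (V_1 - 15)/1.1 + (V_1 - 0)/3000 + (V_1 - V_3)/680 = 0
  Node 3: (V_3 - 15)/3900 + (V_3 - 0)/47000 + (V_3 - V_1)/680 = 0
Collecting terms (coefficients in siemens):
  0.9109·V_1 - 0.001471·V_3 = 13.64
  0.001748·V_3 - 0.001471·V_1 = 0.003846
Determinant D = (0.9109)(0.001748) - (-0.001471)(-0.001471) = 0.00159
V_1 = [(13.64)(0.001748) - (-0.001471)(0.003846)]/D = 14.99 V
V_3 = [(0.9109)(0.003846) - (13.64)(-0.001471)]/D = 14.81 V
V_th = V_1 - V_3 = 14.99 - 14.81 = 0.1816 V
Step 2 — R_th: zero the source — replace V1 by a short circuit (node 2 merges into node 0) — and find the resistance seen between A (node 1) and B (node 3).
Reduce the network between node 1 (A) and node 3 (B) by series/parallel combination:
  Rp1 = R1 ‖ R2 (parallel, both between nodes 0 and 1) = 1/(1/1.1 + 1/3000) = 1.1 Ω
  Rp2 = R3 ‖ R4 (parallel, both between nodes 0 and 3) = 1/(1/3900 + 1/47000) = 3601 Ω
  Rs1 = Rp1 + Rp2 (series, joined only at node 0) = 1.1 + 3601 = 3602 Ω
  Rp3 = R5 ‖ Rs1 (parallel, both between nodes 1 and 3) = 1/(1/680 + 1/3602) = 572 Ω
R_th = 572 Ω
I_n = V_th/R_th = 0.1816/572 = 0.0003175 A, and R_n = R_th = 572 Ω

Final answer: I_n = 0.0003175 A, R_n = 572 Ω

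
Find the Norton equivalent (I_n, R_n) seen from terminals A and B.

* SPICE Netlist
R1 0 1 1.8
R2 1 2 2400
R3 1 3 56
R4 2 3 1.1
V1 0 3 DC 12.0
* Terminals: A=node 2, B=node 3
Find the Thévenin equivalent first; then I_n = V_th/R_th and R_n = R_th.
Step 1 — V_th is the open-circuit voltage V_A - V_B (nothing connected across the terminals).
Nodal analysis, taking node 3 as the 0 V reference.
Source V1 fixes V_0 = 12 V.
KCL at each unknown node (sum of currents leaving = 0; resistances in Ω):
  Node 1: (V_1 - 12)/1.8 + (V_1 - V_2)/2400 + (V_1 - 0)/56 = 0
  Node 2: (V_2 - V_1)/2400 + (V_2 - 0)/1.1 = 0
Collecting terms (coefficients in siemens):
  0.5738·V_1 - 0.0004167·V_2 = 6.667
  0.9095·V_2 - 0.0004167·V_1 = 0
Determinant D = (0.5738)(0.9095) - (-0.0004167)(-0.0004167) = 0.5219
V_1 = [(6.667)(0.9095) - (-0.0004167)(0)]/D = 11.62 V
V_2 = [(0.5738)(0) - (6.667)(-0.0004167)]/D = 0.005322 V
V_th = V_2 - V_3 = 0.005322 - 0 = 0.005322 V
Step 2 — R_th: zero the source — replace V1 by a short circuit (node 3 merges into node 0) — and find the resistance seen between A (node 2) and B (node 0).
Reduce the network between node 2 (A) and node 0 (B) by series/parallel combination:
  Rp1 = R1 ‖ R3 (parallel, both between nodes 0 and 1) = 1/(1/1.8 + 1/56) = 1.744 Ω
  Rs1 = R2 + Rp1 (series, joined only at node 1) = 2400 + 1.744 = 2402 Ω
  Rp2 = R4 ‖ Rs1 (parallel, both between nodes 0 and 2) = 1/(1/1.1 + 1/2402) = 1.099 Ω
R_th = 1.099 Ω
I_n = V_th/R_th = 0.005322/1.099 = 0.004841 A, and R_n = R_th = 1.099 Ω

Final answer: I_n = 0.004841 A, R_n = 1.099 Ω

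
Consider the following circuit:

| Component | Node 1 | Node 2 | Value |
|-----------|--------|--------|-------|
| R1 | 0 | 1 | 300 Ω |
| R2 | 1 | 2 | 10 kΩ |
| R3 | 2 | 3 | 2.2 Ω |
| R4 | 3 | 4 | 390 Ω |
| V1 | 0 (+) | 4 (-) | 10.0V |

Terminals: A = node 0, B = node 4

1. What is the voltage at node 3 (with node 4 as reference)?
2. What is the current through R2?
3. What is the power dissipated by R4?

Nodal analysis, taking node 4 as the 0 V reference.
Source V1 fixes V_0 = 10 V.
KCL at each unknown node (sum of currents leaving = 0; resistances in Ω):
  Node 1: (V_1 - 10)/300 + (V_1 - V_2)/10000 = 0
  Node 2: (V_2 - V_1)/10000 + (V_2 - V_3)/2.2 = 0
  Node 3: (V_3 - V_2)/2.2 + (V_3 - 0)/390 = 0
Collecting terms (coefficients in siemens):
  0.003433·V_1 - 0.0001·V_2 = 0.03333
  0.4546·V_2 - 0.0001·V_1 - 0.4545·V_3 = 0
  0.4571·V_3 - 0.4545·V_2 = 0
Solving these 3 simultaneous equations (Gaussian elimination) gives:
  V_1 = 9.719 V, V_2 = 0.3668 V, V_3 = 0.3648 V
Part 1:
  Read off the nodal solution: V_3 = 0.3648 V
Part 2:
  I_R2 = (V_1 - V_2)/R2 = (9.719 - 0.3668)/10000 = 0.0009353 A
  Magnitude: I_R2 = 0.0009353 A
Part 3:
  I_R4 = (V_3 - V_4)/R4 = (0.3648 - 0)/390 = 0.0009353 A
  P_R4 = I_R4² × R4 = (0.0009353)² × 390 = 0.0003411 W

Final answers:
1. V_3 = 0.3648 V
2. I_R2 = 0.0009353 A
3. P_R4 = 0.0003411 W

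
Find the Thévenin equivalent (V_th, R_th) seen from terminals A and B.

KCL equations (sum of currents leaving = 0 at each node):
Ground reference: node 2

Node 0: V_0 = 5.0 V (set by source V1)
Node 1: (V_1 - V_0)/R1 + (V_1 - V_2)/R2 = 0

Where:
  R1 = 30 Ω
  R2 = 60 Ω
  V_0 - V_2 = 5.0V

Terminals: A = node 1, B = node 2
Step 1 — V_th is the open-circuit voltage V_A - V_B (nothing connected across the terminals).
Nodal analysis, taking node 2 as the 0 V reference.
Source V1 fixes V_0 = 5 V.
KCL at each unknown node (sum of currents leaving = 0; resistances in Ω):
  Node 1: (V_1 - 5)/30 + (V_1 - 0)/60 = 0
Collecting terms: 0.05 × V_1 = 0.1667  =>  V_1 = 3.333 V
V_th = V_1 - V_2 = 3.333 - 0 = 3.333 V
Step 2 — R_th: zero the source — replace V1 by a short circuit (node 2 merges into node 0) — and find the resistance seen between A (node 1) and B (node 0).
Reduce the network between node 1 (A) and node 0 (B) by series/parallel combination:
  Rp1 = R1 ‖ R2 (parallel, both between nodes 0 and 1) = 1/(1/30 + 1/60) = 20 Ω
R_th = 20 Ω

Final answer: V_th = 3.333 V, R_th = 20 Ω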